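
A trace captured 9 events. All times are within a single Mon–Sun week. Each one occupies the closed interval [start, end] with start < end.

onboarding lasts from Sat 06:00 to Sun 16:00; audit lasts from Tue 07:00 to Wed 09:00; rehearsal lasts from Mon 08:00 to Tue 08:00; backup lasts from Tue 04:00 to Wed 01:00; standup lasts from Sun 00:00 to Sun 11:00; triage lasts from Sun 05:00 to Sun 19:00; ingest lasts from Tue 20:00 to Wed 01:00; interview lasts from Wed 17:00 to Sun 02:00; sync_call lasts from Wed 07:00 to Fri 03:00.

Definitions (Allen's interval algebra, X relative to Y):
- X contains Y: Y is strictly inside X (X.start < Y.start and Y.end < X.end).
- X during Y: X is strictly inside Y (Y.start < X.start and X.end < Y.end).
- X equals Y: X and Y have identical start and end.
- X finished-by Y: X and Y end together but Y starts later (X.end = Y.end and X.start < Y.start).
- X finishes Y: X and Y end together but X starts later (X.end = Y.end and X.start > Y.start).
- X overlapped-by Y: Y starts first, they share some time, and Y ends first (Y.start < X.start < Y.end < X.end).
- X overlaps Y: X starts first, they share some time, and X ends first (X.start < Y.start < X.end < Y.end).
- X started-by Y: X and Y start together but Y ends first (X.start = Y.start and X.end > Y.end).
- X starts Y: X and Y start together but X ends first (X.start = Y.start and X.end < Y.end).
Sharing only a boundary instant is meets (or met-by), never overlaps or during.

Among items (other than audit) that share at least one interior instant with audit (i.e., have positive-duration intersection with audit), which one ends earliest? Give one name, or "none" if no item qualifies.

rehearsal

Target audit = [Tue 07:00, Wed 09:00].
backup [Tue 04:00, Wed 01:00] → overlaps → candidate.
ingest [Tue 20:00, Wed 01:00] → during → candidate.
interview [Wed 17:00, Sun 02:00] → after → excluded.
onboarding [Sat 06:00, Sun 16:00] → after → excluded.
rehearsal [Mon 08:00, Tue 08:00] → overlaps → candidate.
standup [Sun 00:00, Sun 11:00] → after → excluded.
sync_call [Wed 07:00, Fri 03:00] → overlapped-by → candidate.
triage [Sun 05:00, Sun 19:00] → after → excluded.
Among candidates, earliest end is Tue 08:00 → rehearsal.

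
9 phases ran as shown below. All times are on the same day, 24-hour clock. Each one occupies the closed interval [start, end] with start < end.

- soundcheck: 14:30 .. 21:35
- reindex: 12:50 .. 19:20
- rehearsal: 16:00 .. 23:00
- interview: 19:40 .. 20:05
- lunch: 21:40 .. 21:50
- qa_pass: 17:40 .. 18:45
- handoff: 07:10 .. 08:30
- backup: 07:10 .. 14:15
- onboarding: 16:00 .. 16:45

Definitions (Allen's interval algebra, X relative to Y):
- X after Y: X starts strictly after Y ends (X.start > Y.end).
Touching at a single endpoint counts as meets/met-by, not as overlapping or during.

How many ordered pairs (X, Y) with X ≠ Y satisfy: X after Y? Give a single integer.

22

Checking all 72 ordered pairs for relation 'after'; matching pairs in alphabetical order:
(interview, backup): interview after backup ✓
(interview, handoff): interview after handoff ✓
(interview, onboarding): interview after onboarding ✓
(interview, qa_pass): interview after qa_pass ✓
(interview, reindex): interview after reindex ✓
(lunch, backup): lunch after backup ✓
(lunch, handoff): lunch after handoff ✓
(lunch, interview): lunch after interview ✓
(lunch, onboarding): lunch after onboarding ✓
(lunch, qa_pass): lunch after qa_pass ✓
(lunch, reindex): lunch after reindex ✓
(lunch, soundcheck): lunch after soundcheck ✓
(onboarding, backup): onboarding after backup ✓
(onboarding, handoff): onboarding after handoff ✓
(qa_pass, backup): qa_pass after backup ✓
(qa_pass, handoff): qa_pass after handoff ✓
(qa_pass, onboarding): qa_pass after onboarding ✓
(rehearsal, backup): rehearsal after backup ✓
(rehearsal, handoff): rehearsal after handoff ✓
(reindex, handoff): reindex after handoff ✓
(soundcheck, backup): soundcheck after backup ✓
(soundcheck, handoff): soundcheck after handoff ✓
Count: 22.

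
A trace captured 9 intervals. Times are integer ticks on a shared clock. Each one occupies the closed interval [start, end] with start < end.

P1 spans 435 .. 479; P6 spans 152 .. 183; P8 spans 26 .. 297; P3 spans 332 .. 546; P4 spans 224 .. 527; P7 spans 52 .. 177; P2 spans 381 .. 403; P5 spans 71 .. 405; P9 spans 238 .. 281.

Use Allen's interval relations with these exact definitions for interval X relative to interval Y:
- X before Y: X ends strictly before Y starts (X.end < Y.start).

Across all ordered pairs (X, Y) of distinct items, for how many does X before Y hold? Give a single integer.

Checking all 72 ordered pairs for relation 'before'; matching pairs in alphabetical order:
(P2, P1): P2 before P1 ✓
(P5, P1): P5 before P1 ✓
(P6, P1): P6 before P1 ✓
(P6, P2): P6 before P2 ✓
(P6, P3): P6 before P3 ✓
(P6, P4): P6 before P4 ✓
(P6, P9): P6 before P9 ✓
(P7, P1): P7 before P1 ✓
(P7, P2): P7 before P2 ✓
(P7, P3): P7 before P3 ✓
(P7, P4): P7 before P4 ✓
(P7, P9): P7 before P9 ✓
(P8, P1): P8 before P1 ✓
(P8, P2): P8 before P2 ✓
(P8, P3): P8 before P3 ✓
(P9, P1): P9 before P1 ✓
(P9, P2): P9 before P2 ✓
(P9, P3): P9 before P3 ✓
Count: 18.

18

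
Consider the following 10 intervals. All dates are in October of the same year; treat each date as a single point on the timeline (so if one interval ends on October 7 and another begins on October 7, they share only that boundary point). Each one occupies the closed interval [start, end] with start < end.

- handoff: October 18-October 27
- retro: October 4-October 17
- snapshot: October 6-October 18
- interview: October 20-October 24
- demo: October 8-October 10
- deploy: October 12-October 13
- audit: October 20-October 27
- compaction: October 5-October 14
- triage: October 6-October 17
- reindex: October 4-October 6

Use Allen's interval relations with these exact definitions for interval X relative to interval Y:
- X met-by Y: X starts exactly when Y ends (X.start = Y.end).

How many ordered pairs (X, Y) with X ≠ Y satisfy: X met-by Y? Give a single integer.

Checking all 90 ordered pairs for relation 'met-by'; matching pairs in alphabetical order:
(handoff, snapshot): handoff met-by snapshot ✓
(snapshot, reindex): snapshot met-by reindex ✓
(triage, reindex): triage met-by reindex ✓
Count: 3.

3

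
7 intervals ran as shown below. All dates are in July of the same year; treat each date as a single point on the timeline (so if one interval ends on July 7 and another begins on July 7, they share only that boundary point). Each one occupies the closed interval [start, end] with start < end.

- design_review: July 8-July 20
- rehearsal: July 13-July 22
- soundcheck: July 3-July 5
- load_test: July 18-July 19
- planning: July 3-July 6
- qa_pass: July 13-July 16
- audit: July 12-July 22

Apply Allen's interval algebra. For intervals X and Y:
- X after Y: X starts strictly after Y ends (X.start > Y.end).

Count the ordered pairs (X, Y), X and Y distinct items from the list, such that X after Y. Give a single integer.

Checking all 42 ordered pairs for relation 'after'; matching pairs in alphabetical order:
(audit, planning): audit after planning ✓
(audit, soundcheck): audit after soundcheck ✓
(design_review, planning): design_review after planning ✓
(design_review, soundcheck): design_review after soundcheck ✓
(load_test, planning): load_test after planning ✓
(load_test, qa_pass): load_test after qa_pass ✓
(load_test, soundcheck): load_test after soundcheck ✓
(qa_pass, planning): qa_pass after planning ✓
(qa_pass, soundcheck): qa_pass after soundcheck ✓
(rehearsal, planning): rehearsal after planning ✓
(rehearsal, soundcheck): rehearsal after soundcheck ✓
Count: 11.

11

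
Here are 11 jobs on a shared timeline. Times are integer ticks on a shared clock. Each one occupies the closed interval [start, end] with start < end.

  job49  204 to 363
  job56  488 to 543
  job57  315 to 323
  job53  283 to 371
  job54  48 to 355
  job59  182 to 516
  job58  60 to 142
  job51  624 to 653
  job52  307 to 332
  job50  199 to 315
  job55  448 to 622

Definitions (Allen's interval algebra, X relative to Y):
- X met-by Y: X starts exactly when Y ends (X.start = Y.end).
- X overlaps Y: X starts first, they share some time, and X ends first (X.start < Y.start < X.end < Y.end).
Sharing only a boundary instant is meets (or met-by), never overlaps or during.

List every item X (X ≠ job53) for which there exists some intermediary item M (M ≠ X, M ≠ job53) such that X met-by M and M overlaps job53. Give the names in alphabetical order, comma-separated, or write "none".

job57

Target job53 = [283, 371].
Intermediaries M with M overlaps job53: job49, job50, job54.
Via job49 — items with X met-by job49: none.
Via job50 — items with X met-by job50: job57.
Via job54 — items with X met-by job54: none.
Union: job57.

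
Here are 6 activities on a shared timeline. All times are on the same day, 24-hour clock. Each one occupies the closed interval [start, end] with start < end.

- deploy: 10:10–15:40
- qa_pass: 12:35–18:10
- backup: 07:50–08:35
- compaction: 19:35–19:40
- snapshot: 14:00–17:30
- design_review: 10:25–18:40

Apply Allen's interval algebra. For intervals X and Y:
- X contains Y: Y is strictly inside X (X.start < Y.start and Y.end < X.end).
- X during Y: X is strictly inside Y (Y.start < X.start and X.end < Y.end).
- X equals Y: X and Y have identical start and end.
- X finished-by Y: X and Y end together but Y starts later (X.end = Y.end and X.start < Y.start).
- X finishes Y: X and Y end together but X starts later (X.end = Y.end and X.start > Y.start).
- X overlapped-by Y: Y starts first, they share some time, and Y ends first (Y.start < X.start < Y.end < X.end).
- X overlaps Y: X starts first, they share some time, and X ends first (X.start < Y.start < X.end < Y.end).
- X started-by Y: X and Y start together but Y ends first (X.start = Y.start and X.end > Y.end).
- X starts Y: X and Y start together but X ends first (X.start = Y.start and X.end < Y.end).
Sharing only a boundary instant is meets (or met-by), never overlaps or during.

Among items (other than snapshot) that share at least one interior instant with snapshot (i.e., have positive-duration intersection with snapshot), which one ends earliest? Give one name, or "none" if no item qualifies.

Target snapshot = [14:00, 17:30].
backup [07:50, 08:35] → before → excluded.
compaction [19:35, 19:40] → after → excluded.
deploy [10:10, 15:40] → overlaps → candidate.
design_review [10:25, 18:40] → contains → candidate.
qa_pass [12:35, 18:10] → contains → candidate.
Among candidates, earliest end is 15:40 → deploy.

deploy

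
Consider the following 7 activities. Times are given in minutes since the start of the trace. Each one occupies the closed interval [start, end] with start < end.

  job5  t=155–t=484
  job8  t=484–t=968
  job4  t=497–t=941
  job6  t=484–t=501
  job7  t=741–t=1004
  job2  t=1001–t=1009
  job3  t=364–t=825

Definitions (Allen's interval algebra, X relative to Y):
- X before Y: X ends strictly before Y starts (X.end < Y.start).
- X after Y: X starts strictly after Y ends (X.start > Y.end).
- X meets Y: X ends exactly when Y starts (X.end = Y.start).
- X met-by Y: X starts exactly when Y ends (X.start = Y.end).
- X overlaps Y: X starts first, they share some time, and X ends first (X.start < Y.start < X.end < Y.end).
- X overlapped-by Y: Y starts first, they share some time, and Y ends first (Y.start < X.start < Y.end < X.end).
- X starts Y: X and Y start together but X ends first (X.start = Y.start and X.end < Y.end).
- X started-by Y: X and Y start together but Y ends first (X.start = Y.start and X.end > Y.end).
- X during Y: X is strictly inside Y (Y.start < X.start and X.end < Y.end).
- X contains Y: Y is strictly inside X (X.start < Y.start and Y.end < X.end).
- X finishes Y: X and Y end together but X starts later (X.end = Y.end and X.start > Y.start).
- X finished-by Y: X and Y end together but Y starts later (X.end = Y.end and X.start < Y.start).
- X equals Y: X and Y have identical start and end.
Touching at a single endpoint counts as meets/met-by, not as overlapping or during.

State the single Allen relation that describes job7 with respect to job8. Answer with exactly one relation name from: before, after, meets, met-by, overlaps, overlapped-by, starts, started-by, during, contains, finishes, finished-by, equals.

overlapped-by

job7 = [t=741, t=1004]; job8 = [t=484, t=968].
Compare endpoints: job7.start > job8.start, job7.start < job8.end, job7.end > job8.start, job7.end > job8.end.
That pattern is 'overlapped-by'.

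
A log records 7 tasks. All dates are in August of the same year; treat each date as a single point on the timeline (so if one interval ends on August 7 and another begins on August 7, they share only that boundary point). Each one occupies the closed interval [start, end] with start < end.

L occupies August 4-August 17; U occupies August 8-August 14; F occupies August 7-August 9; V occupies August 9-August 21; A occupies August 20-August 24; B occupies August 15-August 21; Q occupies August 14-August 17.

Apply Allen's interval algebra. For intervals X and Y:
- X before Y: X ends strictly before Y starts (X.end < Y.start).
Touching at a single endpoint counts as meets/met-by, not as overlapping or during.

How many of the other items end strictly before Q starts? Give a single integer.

Target Q = [August 14, August 17].
A [August 20, August 24] → after → no.
B [August 15, August 21] → overlapped-by → no.
F [August 7, August 9] → before → counts.
L [August 4, August 17] → finished-by → no.
U [August 8, August 14] → meets → no.
V [August 9, August 21] → contains → no.
Total: 1.

1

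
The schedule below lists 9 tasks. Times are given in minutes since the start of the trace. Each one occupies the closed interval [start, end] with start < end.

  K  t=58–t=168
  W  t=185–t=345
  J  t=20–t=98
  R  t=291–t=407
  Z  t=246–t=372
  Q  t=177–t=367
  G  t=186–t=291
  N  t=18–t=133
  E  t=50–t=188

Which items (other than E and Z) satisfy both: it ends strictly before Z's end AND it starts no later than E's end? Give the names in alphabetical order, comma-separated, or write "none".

G, J, K, N, Q, W

Conditions: its end is strictly before Z's end (X.end < t=372) AND its start is no later than E's end (X.start <= t=188).
G: end t=291 < t=372? ✓; start t=186 <= t=188? ✓ → yes.
J: end t=98 < t=372? ✓; start t=20 <= t=188? ✓ → yes.
K: end t=168 < t=372? ✓; start t=58 <= t=188? ✓ → yes.
N: end t=133 < t=372? ✓; start t=18 <= t=188? ✓ → yes.
Q: end t=367 < t=372? ✓; start t=177 <= t=188? ✓ → yes.
R: end t=407 < t=372? ✗; start t=291 <= t=188? ✗ → no.
W: end t=345 < t=372? ✓; start t=185 <= t=188? ✓ → yes.
Result: G, J, K, N, Q, W.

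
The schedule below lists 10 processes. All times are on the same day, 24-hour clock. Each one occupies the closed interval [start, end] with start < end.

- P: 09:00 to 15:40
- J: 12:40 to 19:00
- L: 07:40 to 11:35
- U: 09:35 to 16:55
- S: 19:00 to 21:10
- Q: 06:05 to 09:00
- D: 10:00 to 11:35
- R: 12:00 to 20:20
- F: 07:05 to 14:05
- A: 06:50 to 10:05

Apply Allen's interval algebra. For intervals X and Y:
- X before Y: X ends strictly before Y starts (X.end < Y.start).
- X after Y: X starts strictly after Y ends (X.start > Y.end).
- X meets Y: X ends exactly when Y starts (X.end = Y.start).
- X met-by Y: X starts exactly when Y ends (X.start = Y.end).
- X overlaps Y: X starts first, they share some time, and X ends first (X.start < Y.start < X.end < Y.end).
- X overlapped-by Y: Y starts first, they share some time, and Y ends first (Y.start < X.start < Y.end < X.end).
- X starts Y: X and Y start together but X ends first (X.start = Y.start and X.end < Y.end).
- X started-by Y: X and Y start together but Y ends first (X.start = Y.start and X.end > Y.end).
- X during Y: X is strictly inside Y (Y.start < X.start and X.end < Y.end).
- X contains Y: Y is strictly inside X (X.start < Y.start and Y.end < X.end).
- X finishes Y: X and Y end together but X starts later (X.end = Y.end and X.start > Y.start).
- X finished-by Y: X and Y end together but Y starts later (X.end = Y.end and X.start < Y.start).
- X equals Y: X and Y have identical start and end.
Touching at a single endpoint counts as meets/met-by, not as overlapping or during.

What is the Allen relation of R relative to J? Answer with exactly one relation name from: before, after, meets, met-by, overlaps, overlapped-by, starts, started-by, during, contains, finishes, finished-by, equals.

contains

R = [12:00, 20:20]; J = [12:40, 19:00].
Compare endpoints: R.start < J.start, R.start < J.end, R.end > J.start, R.end > J.end.
That pattern is 'contains'.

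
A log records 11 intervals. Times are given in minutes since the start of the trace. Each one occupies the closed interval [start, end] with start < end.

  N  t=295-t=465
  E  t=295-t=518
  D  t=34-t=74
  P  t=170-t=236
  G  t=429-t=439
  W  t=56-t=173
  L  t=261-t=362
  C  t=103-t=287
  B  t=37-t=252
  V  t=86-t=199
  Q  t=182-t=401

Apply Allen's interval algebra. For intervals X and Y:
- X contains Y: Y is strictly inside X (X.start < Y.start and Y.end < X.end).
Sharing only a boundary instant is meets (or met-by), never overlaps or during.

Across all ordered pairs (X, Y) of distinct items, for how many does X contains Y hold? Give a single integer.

7

Checking all 110 ordered pairs for relation 'contains'; matching pairs in alphabetical order:
(B, P): B contains P ✓
(B, V): B contains V ✓
(B, W): B contains W ✓
(C, P): C contains P ✓
(E, G): E contains G ✓
(N, G): N contains G ✓
(Q, L): Q contains L ✓
Count: 7.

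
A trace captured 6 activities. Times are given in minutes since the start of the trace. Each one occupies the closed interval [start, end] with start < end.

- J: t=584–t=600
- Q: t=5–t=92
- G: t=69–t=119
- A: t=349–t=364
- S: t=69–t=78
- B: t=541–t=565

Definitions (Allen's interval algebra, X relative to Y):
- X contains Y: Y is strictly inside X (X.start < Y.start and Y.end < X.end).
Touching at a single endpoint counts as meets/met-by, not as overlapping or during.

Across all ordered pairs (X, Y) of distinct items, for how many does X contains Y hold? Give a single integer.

Checking all 30 ordered pairs for relation 'contains'; matching pairs in alphabetical order:
(Q, S): Q contains S ✓
Count: 1.

1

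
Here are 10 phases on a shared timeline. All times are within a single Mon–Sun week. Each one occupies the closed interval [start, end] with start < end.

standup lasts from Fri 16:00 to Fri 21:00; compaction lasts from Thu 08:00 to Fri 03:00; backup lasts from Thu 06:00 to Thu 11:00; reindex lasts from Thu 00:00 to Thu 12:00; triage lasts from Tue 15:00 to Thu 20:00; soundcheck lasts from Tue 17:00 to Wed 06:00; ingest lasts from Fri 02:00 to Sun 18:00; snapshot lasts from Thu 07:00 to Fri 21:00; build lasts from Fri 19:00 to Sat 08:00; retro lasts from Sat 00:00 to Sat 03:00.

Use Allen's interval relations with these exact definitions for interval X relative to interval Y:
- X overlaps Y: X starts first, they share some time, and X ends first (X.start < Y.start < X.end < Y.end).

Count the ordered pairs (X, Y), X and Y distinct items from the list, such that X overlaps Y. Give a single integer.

10

Checking all 90 ordered pairs for relation 'overlaps'; matching pairs in alphabetical order:
(backup, compaction): backup overlaps compaction ✓
(backup, snapshot): backup overlaps snapshot ✓
(compaction, ingest): compaction overlaps ingest ✓
(reindex, compaction): reindex overlaps compaction ✓
(reindex, snapshot): reindex overlaps snapshot ✓
(snapshot, build): snapshot overlaps build ✓
(snapshot, ingest): snapshot overlaps ingest ✓
(standup, build): standup overlaps build ✓
(triage, compaction): triage overlaps compaction ✓
(triage, snapshot): triage overlaps snapshot ✓
Count: 10.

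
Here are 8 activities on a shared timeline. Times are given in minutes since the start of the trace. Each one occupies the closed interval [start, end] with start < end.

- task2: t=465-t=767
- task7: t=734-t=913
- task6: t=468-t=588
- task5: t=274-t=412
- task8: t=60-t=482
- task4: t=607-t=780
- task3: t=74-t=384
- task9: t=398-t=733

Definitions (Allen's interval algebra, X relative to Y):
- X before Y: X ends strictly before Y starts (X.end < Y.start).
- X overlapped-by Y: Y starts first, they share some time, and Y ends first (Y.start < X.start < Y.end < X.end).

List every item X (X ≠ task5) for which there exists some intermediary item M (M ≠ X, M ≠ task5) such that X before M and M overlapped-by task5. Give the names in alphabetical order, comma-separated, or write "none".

task3

Target task5 = [t=274, t=412].
Intermediaries M with M overlapped-by task5: task9.
Via task9 — items with X before task9: task3.
Union: task3.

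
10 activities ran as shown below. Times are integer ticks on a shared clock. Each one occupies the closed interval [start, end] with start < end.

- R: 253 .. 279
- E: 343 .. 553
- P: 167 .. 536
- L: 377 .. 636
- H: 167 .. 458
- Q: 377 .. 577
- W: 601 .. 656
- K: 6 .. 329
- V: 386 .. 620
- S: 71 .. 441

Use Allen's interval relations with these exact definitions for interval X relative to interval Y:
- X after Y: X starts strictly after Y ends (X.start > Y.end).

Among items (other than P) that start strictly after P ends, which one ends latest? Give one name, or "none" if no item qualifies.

W

Target P = [167, 536].
E [343, 553] → overlapped-by → excluded.
H [167, 458] → starts → excluded.
K [6, 329] → overlaps → excluded.
L [377, 636] → overlapped-by → excluded.
Q [377, 577] → overlapped-by → excluded.
R [253, 279] → during → excluded.
S [71, 441] → overlaps → excluded.
V [386, 620] → overlapped-by → excluded.
W [601, 656] → after → candidate.
Among candidates, latest end is 656 → W.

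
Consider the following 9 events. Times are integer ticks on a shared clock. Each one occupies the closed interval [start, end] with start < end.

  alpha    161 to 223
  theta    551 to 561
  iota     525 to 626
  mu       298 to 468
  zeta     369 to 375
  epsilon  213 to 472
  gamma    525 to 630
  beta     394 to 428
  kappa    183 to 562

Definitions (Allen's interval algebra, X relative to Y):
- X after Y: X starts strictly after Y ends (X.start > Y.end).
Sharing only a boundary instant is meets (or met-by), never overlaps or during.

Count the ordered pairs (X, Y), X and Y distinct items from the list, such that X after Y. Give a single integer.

Checking all 72 ordered pairs for relation 'after'; matching pairs in alphabetical order:
(beta, alpha): beta after alpha ✓
(beta, zeta): beta after zeta ✓
(gamma, alpha): gamma after alpha ✓
(gamma, beta): gamma after beta ✓
(gamma, epsilon): gamma after epsilon ✓
(gamma, mu): gamma after mu ✓
(gamma, zeta): gamma after zeta ✓
(iota, alpha): iota after alpha ✓
(iota, beta): iota after beta ✓
(iota, epsilon): iota after epsilon ✓
(iota, mu): iota after mu ✓
(iota, zeta): iota after zeta ✓
(mu, alpha): mu after alpha ✓
(theta, alpha): theta after alpha ✓
(theta, beta): theta after beta ✓
(theta, epsilon): theta after epsilon ✓
(theta, mu): theta after mu ✓
(theta, zeta): theta after zeta ✓
(zeta, alpha): zeta after alpha ✓
Count: 19.

19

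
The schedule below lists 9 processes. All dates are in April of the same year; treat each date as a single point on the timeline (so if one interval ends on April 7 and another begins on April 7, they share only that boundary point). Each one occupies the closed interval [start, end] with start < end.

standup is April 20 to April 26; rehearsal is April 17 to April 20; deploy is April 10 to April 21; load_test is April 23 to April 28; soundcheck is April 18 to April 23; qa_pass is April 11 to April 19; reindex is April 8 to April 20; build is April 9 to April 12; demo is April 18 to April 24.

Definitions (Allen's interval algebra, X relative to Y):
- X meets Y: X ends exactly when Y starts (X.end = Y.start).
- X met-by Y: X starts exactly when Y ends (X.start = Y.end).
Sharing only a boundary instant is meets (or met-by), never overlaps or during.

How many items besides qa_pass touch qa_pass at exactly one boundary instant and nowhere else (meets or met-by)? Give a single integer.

0

Target qa_pass = [April 11, April 19].
build [April 9, April 12] → overlaps → no.
demo [April 18, April 24] → overlapped-by → no.
deploy [April 10, April 21] → contains → no.
load_test [April 23, April 28] → after → no.
rehearsal [April 17, April 20] → overlapped-by → no.
reindex [April 8, April 20] → contains → no.
soundcheck [April 18, April 23] → overlapped-by → no.
standup [April 20, April 26] → after → no.
Total: 0.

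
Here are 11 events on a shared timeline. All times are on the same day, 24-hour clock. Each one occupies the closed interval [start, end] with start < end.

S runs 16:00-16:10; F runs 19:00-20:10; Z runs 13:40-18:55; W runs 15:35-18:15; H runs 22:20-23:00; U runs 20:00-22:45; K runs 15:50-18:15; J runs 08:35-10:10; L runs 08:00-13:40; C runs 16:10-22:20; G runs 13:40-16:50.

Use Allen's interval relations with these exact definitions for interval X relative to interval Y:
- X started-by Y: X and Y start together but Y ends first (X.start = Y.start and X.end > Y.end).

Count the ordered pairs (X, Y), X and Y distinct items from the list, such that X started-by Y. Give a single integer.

Checking all 110 ordered pairs for relation 'started-by'; matching pairs in alphabetical order:
(Z, G): Z started-by G ✓
Count: 1.

1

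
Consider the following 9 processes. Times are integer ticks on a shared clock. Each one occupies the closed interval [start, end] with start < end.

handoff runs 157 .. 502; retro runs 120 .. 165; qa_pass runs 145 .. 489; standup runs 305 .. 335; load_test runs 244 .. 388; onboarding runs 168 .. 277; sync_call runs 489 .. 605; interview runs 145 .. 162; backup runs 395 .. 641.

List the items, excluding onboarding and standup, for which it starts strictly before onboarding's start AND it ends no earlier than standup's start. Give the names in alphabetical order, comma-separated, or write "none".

handoff, qa_pass

Conditions: its start is strictly before onboarding's start (X.start < 168) AND its end is no earlier than standup's start (X.end >= 305).
backup: start 395 < 168? ✗; end 641 >= 305? ✓ → no.
handoff: start 157 < 168? ✓; end 502 >= 305? ✓ → yes.
interview: start 145 < 168? ✓; end 162 >= 305? ✗ → no.
load_test: start 244 < 168? ✗; end 388 >= 305? ✓ → no.
qa_pass: start 145 < 168? ✓; end 489 >= 305? ✓ → yes.
retro: start 120 < 168? ✓; end 165 >= 305? ✗ → no.
sync_call: start 489 < 168? ✗; end 605 >= 305? ✓ → no.
Result: handoff, qa_pass.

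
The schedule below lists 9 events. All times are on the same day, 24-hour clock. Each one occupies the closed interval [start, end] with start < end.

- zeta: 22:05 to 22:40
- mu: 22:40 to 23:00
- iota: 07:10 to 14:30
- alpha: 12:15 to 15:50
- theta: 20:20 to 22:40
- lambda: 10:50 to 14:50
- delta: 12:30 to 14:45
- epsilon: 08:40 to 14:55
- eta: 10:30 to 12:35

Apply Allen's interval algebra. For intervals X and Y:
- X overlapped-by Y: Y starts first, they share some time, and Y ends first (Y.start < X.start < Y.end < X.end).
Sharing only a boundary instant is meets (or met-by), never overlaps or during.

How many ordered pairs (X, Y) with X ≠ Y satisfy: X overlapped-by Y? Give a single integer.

Checking all 72 ordered pairs for relation 'overlapped-by'; matching pairs in alphabetical order:
(alpha, epsilon): alpha overlapped-by epsilon ✓
(alpha, eta): alpha overlapped-by eta ✓
(alpha, iota): alpha overlapped-by iota ✓
(alpha, lambda): alpha overlapped-by lambda ✓
(delta, eta): delta overlapped-by eta ✓
(delta, iota): delta overlapped-by iota ✓
(epsilon, iota): epsilon overlapped-by iota ✓
(lambda, eta): lambda overlapped-by eta ✓
(lambda, iota): lambda overlapped-by iota ✓
Count: 9.

9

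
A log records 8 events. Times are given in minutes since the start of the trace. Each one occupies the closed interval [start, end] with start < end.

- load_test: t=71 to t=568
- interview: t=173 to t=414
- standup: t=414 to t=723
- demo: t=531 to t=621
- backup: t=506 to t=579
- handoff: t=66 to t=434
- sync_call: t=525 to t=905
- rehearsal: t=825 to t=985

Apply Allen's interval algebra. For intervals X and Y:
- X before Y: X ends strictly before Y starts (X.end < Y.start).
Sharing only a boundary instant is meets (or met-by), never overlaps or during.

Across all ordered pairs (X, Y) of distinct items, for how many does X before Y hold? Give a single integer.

12

Checking all 56 ordered pairs for relation 'before'; matching pairs in alphabetical order:
(backup, rehearsal): backup before rehearsal ✓
(demo, rehearsal): demo before rehearsal ✓
(handoff, backup): handoff before backup ✓
(handoff, demo): handoff before demo ✓
(handoff, rehearsal): handoff before rehearsal ✓
(handoff, sync_call): handoff before sync_call ✓
(interview, backup): interview before backup ✓
(interview, demo): interview before demo ✓
(interview, rehearsal): interview before rehearsal ✓
(interview, sync_call): interview before sync_call ✓
(load_test, rehearsal): load_test before rehearsal ✓
(standup, rehearsal): standup before rehearsal ✓
Count: 12.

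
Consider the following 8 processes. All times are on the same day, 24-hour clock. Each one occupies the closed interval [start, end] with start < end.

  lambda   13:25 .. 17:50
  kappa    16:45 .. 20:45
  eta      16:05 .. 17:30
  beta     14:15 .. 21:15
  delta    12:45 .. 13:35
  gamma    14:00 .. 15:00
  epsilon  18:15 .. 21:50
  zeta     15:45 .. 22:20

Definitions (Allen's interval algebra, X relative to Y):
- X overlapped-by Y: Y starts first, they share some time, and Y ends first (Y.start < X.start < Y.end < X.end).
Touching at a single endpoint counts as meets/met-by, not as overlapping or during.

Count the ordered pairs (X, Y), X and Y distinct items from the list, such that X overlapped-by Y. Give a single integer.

Checking all 56 ordered pairs for relation 'overlapped-by'; matching pairs in alphabetical order:
(beta, gamma): beta overlapped-by gamma ✓
(beta, lambda): beta overlapped-by lambda ✓
(epsilon, beta): epsilon overlapped-by beta ✓
(epsilon, kappa): epsilon overlapped-by kappa ✓
(kappa, eta): kappa overlapped-by eta ✓
(kappa, lambda): kappa overlapped-by lambda ✓
(lambda, delta): lambda overlapped-by delta ✓
(zeta, beta): zeta overlapped-by beta ✓
(zeta, lambda): zeta overlapped-by lambda ✓
Count: 9.

9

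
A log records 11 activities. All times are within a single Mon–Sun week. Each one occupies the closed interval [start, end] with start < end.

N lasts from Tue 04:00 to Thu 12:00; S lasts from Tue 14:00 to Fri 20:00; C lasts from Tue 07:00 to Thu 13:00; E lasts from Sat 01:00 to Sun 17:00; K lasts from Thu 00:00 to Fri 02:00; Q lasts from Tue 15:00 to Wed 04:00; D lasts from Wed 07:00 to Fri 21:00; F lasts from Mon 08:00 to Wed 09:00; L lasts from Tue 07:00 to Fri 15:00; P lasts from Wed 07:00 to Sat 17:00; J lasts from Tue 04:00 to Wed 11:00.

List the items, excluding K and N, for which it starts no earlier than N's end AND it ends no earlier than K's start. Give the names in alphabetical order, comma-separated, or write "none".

Conditions: its start is no earlier than N's end (X.start >= Thu 12:00) AND its end is no earlier than K's start (X.end >= Thu 00:00).
C: start Tue 07:00 >= Thu 12:00? ✗; end Thu 13:00 >= Thu 00:00? ✓ → no.
D: start Wed 07:00 >= Thu 12:00? ✗; end Fri 21:00 >= Thu 00:00? ✓ → no.
E: start Sat 01:00 >= Thu 12:00? ✓; end Sun 17:00 >= Thu 00:00? ✓ → yes.
F: start Mon 08:00 >= Thu 12:00? ✗; end Wed 09:00 >= Thu 00:00? ✗ → no.
J: start Tue 04:00 >= Thu 12:00? ✗; end Wed 11:00 >= Thu 00:00? ✗ → no.
L: start Tue 07:00 >= Thu 12:00? ✗; end Fri 15:00 >= Thu 00:00? ✓ → no.
P: start Wed 07:00 >= Thu 12:00? ✗; end Sat 17:00 >= Thu 00:00? ✓ → no.
Q: start Tue 15:00 >= Thu 12:00? ✗; end Wed 04:00 >= Thu 00:00? ✗ → no.
S: start Tue 14:00 >= Thu 12:00? ✗; end Fri 20:00 >= Thu 00:00? ✓ → no.
Result: E.

E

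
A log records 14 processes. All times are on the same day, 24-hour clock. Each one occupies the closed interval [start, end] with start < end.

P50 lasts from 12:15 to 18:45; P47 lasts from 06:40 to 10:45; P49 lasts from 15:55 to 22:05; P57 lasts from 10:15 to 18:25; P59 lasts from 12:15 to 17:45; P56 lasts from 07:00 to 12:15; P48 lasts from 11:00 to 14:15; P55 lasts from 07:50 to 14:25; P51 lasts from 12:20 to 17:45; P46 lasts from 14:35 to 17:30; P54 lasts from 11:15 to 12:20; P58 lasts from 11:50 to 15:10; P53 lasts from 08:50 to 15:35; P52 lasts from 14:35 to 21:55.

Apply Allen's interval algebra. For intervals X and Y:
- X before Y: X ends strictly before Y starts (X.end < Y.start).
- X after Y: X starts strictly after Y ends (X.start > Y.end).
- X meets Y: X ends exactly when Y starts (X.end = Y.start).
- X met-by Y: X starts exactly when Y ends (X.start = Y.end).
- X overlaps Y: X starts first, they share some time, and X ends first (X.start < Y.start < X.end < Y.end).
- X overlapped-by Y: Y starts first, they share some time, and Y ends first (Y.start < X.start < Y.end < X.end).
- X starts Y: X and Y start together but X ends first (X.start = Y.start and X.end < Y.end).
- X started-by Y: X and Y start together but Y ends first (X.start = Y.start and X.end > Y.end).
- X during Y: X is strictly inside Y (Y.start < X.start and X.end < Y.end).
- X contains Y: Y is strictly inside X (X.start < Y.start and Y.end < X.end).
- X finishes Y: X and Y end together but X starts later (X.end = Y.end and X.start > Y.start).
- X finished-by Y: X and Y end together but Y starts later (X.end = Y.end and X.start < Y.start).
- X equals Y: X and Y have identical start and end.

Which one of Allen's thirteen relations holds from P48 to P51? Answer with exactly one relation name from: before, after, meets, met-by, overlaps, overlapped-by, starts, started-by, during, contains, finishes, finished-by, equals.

P48 = [11:00, 14:15]; P51 = [12:20, 17:45].
Compare endpoints: P48.start < P51.start, P48.start < P51.end, P48.end > P51.start, P48.end < P51.end.
That pattern is 'overlaps'.

overlaps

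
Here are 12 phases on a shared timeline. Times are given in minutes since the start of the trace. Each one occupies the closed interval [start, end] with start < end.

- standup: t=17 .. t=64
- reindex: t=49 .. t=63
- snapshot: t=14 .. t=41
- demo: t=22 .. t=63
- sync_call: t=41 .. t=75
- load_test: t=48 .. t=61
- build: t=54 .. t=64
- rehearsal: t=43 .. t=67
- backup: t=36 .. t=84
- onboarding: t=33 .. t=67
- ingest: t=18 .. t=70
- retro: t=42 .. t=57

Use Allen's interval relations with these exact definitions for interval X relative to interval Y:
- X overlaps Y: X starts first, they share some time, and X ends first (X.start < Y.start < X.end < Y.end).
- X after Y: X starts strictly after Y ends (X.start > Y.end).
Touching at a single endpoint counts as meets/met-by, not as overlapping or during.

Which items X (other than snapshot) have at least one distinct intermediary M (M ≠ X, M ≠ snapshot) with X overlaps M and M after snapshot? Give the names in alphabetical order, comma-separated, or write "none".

Target snapshot = [t=14, t=41].
Intermediaries M with M after snapshot: build, load_test, rehearsal, reindex, retro.
Via build — items with X overlaps build: demo, load_test, reindex, retro.
Via load_test — items with X overlaps load_test: retro.
Via rehearsal — items with X overlaps rehearsal: demo, retro, standup.
Via reindex — items with X overlaps reindex: load_test, retro.
Via retro — items with X overlaps retro: none.
Union: demo, load_test, reindex, retro, standup.

demo, load_test, reindex, retro, standup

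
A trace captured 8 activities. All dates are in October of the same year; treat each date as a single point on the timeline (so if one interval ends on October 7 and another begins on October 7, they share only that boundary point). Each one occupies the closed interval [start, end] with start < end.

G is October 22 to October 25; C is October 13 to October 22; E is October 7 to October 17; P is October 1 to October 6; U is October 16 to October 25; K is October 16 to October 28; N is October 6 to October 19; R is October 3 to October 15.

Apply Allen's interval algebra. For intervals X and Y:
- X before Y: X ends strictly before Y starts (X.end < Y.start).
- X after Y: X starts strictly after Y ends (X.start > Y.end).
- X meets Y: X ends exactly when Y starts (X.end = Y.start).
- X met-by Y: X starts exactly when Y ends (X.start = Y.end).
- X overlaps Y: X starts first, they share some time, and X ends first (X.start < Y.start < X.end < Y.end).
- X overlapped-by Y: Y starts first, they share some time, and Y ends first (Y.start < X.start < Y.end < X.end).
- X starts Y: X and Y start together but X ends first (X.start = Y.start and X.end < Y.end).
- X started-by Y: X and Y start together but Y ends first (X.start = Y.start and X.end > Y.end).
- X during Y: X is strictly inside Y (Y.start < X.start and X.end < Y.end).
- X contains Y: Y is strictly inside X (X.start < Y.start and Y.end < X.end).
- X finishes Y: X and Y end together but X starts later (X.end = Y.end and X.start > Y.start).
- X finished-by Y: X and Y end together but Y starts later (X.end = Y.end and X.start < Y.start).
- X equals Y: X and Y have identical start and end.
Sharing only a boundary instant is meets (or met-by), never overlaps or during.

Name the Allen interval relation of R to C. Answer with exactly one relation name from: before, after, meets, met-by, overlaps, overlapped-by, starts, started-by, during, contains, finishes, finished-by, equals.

R = [October 3, October 15]; C = [October 13, October 22].
Compare endpoints: R.start < C.start, R.start < C.end, R.end > C.start, R.end < C.end.
That pattern is 'overlaps'.

overlaps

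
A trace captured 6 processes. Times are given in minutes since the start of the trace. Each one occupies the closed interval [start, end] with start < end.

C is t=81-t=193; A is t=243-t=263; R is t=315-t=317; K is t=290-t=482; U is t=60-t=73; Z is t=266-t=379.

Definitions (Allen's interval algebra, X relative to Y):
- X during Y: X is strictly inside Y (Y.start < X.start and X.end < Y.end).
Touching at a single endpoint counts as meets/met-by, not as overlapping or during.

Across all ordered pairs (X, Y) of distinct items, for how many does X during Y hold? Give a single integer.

2

Checking all 30 ordered pairs for relation 'during'; matching pairs in alphabetical order:
(R, K): R during K ✓
(R, Z): R during Z ✓
Count: 2.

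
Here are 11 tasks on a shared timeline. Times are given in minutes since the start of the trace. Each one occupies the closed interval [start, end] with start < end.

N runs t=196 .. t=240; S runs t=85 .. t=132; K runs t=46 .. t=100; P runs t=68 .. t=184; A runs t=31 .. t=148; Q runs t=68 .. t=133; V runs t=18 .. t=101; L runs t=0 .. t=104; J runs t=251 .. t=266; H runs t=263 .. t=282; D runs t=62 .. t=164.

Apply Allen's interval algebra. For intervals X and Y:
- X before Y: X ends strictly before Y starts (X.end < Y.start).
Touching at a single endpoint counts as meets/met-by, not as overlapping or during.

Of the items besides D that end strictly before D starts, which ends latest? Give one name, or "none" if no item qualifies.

none

Target D = [t=62, t=164].
A [t=31, t=148] → overlaps → excluded.
H [t=263, t=282] → after → excluded.
J [t=251, t=266] → after → excluded.
K [t=46, t=100] → overlaps → excluded.
L [t=0, t=104] → overlaps → excluded.
N [t=196, t=240] → after → excluded.
P [t=68, t=184] → overlapped-by → excluded.
Q [t=68, t=133] → during → excluded.
S [t=85, t=132] → during → excluded.
V [t=18, t=101] → overlaps → excluded.
No candidates → none.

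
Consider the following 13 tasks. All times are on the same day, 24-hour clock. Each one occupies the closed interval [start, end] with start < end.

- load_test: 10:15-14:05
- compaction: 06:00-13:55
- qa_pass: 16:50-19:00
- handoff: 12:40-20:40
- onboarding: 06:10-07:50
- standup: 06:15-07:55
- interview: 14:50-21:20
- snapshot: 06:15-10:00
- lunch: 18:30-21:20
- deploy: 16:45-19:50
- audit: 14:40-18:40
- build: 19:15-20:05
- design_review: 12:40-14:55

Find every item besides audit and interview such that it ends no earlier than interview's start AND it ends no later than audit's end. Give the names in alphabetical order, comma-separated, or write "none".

design_review

Conditions: its end is no earlier than interview's start (X.end >= 14:50) AND its end is no later than audit's end (X.end <= 18:40).
build: end 20:05 >= 14:50? ✓; end 20:05 <= 18:40? ✗ → no.
compaction: end 13:55 >= 14:50? ✗; end 13:55 <= 18:40? ✓ → no.
deploy: end 19:50 >= 14:50? ✓; end 19:50 <= 18:40? ✗ → no.
design_review: end 14:55 >= 14:50? ✓; end 14:55 <= 18:40? ✓ → yes.
handoff: end 20:40 >= 14:50? ✓; end 20:40 <= 18:40? ✗ → no.
load_test: end 14:05 >= 14:50? ✗; end 14:05 <= 18:40? ✓ → no.
lunch: end 21:20 >= 14:50? ✓; end 21:20 <= 18:40? ✗ → no.
onboarding: end 07:50 >= 14:50? ✗; end 07:50 <= 18:40? ✓ → no.
qa_pass: end 19:00 >= 14:50? ✓; end 19:00 <= 18:40? ✗ → no.
snapshot: end 10:00 >= 14:50? ✗; end 10:00 <= 18:40? ✓ → no.
standup: end 07:55 >= 14:50? ✗; end 07:55 <= 18:40? ✓ → no.
Result: design_review.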